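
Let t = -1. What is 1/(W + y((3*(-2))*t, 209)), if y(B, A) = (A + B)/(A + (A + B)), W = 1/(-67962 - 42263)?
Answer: 46735400/23697951 ≈ 1.9721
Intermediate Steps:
W = -1/110225 (W = 1/(-110225) = -1/110225 ≈ -9.0723e-6)
y(B, A) = (A + B)/(B + 2*A)
1/(W + y((3*(-2))*t, 209)) = 1/(-1/110225 + (209 + (3*(-2))*(-1))/((3*(-2))*(-1) + 2*209)) = 1/(-1/110225 + (209 - 6*(-1))/(-6*(-1) + 418)) = 1/(-1/110225 + (209 + 6)/(6 + 418)) = 1/(-1/110225 + 215/424) = 1/(23697951/46735400) = 46735400/23697951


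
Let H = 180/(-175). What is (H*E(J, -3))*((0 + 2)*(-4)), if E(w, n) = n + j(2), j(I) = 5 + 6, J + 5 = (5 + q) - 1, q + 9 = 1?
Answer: 2304/35 ≈ 65.829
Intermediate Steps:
q = -8 (q = -9 + 1 = -8)
H = -36/35 (H = 180*(-1/175) = -36/35 ≈ -1.0286)
J = -9 (J = -5 + ((5 - 8) - 1) = -5 + (-3 - 1) = -5 - 4 = -9)
j(I) = 11
E(w, n) = 11 + n (E(w, n) = n + 11 = 11 + n)
(H*E(J, -3))*((0 + 2)*(-4)) = (-36*(11 - 3)/35)*((0 + 2)*(-4)) = (-36/35*8)*(2*(-4)) = -288/35*(-8) = 2304/35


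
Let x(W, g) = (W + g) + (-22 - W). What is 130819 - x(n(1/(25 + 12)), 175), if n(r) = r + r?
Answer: 130666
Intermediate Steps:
n(r) = 2*r
x(W, g) = -22 + g
130819 - x(n(1/(25 + 12)), 175) = 130819 - (-22 + 175) = 130819 - 1*153 = 130819 - 153 = 130666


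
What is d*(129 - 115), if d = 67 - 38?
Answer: 406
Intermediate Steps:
d = 29
d*(129 - 115) = 29*(129 - 115) = 29*14 = 406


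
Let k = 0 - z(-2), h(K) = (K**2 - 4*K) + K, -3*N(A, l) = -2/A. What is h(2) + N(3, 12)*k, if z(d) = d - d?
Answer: -2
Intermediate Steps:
z(d) = 0
N(A, l) = 2/(3*A) (N(A, l) = -(-2)/(3*A) = 2/(3*A))
h(K) = K**2 - 3*K
k = 0 (k = 0 - 1*0 = 0 + 0 = 0)
h(2) + N(3, 12)*k = 2*(-3 + 2) + ((2/3)/3)*0 = 2*(-1) + ((2/3)*(1/3))*0 = -2 + (2/9)*0 = -2 + 0 = -2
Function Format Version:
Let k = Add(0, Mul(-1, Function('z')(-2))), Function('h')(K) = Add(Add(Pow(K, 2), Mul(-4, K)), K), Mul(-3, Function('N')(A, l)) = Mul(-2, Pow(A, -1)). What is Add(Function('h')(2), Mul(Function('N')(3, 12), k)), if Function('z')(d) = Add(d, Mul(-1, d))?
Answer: -2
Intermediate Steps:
Function('z')(d) = 0
Function('N')(A, l) = Mul(Rational(2, 3), Pow(A, -1)) (Function('N')(A, l) = Mul(Rational(-1, 3), Mul(-2, Pow(A, -1))) = Mul(Rational(2, 3), Pow(A, -1)))
Function('h')(K) = Add(Pow(K, 2), Mul(-3, K))
k = 0 (k = Add(0, Mul(-1, 0)) = Add(0, 0) = 0)
Add(Function('h')(2), Mul(Function('N')(3, 12), k)) = Add(Mul(2, Add(-3, 2)), Mul(Mul(Rational(2, 3), Pow(3, -1)), 0)) = Add(Mul(2, -1), Mul(Mul(Rational(2, 3), Rational(1, 3)), 0)) = Add(-2, Mul(Rational(2, 9), 0)) = Add(-2, 0) = -2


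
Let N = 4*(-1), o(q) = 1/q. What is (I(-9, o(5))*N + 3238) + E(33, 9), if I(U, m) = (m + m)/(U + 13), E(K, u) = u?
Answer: 16233/5 ≈ 3246.6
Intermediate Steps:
N = -4
I(U, m) = 2*m/(13 + U) (I(U, m) = (2*m)/(13 + U) = 2*m/(13 + U))
(I(-9, o(5))*N + 3238) + E(33, 9) = ((2/(5*(13 - 9)))*(-4) + 3238) + 9 = ((2*(1/5)/4)*(-4) + 3238) + 9 = ((2*(1/5)*(1/4))*(-4) + 3238) + 9 = ((1/10)*(-4) + 3238) + 9 = (-2/5 + 3238) + 9 = 16188/5 + 9 = 16233/5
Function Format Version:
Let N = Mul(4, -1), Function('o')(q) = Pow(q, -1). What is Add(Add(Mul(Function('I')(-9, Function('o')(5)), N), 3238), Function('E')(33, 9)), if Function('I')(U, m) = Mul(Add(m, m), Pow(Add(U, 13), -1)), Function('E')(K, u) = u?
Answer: Rational(16233, 5) ≈ 3246.6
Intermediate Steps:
N = -4
Function('I')(U, m) = Mul(2, m, Pow(Add(13, U), -1)) (Function('I')(U, m) = Mul(Mul(2, m), Pow(Add(13, U), -1)) = Mul(2, m, Pow(Add(13, U), -1)))
Add(Add(Mul(Function('I')(-9, Function('o')(5)), N), 3238), Function('E')(33, 9)) = Add(Add(Mul(Mul(2, Pow(5, -1), Pow(Add(13, -9), -1)), -4), 3238), 9) = Add(Add(Mul(Mul(2, Rational(1, 5), Pow(4, -1)), -4), 3238), 9) = Add(Add(Mul(Mul(2, Rational(1, 5), Rational(1, 4)), -4), 3238), 9) = Add(Add(Mul(Rational(1, 10), -4), 3238), 9) = Add(Add(Rational(-2, 5), 3238), 9) = Add(Rational(16188, 5), 9) = Rational(16233, 5)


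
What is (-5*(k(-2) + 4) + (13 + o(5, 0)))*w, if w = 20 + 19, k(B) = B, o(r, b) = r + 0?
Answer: 312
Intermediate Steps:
o(r, b) = r
w = 39
(-5*(k(-2) + 4) + (13 + o(5, 0)))*w = (-5*(-2 + 4) + (13 + 5))*39 = (-5*2 + 18)*39 = (-10 + 18)*39 = 8*39 = 312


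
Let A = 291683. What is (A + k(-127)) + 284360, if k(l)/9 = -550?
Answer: 571093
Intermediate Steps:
k(l) = -4950 (k(l) = 9*(-550) = -4950)
(A + k(-127)) + 284360 = (291683 - 4950) + 284360 = 286733 + 284360 = 571093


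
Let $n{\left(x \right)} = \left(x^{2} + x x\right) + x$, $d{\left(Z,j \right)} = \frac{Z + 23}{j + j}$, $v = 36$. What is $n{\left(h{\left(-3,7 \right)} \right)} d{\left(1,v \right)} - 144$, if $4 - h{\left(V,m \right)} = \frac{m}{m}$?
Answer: $-137$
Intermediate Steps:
$h{\left(V,m \right)} = 3$ ($h{\left(V,m \right)} = 4 - \frac{m}{m} = 4 - 1 = 3$)
$d{\left(Z,j \right)} = \frac{23 + Z}{2 j}$
$n{\left(x \right)} = x + 2 x^{2}$ ($n{\left(x \right)} = \left(x^{2} + x^{2}\right) + x = 2 x^{2} + x = x + 2 x^{2}$)
$n{\left(h{\left(-3,7 \right)} \right)} d{\left(1,v \right)} - 144 = 3 \left(1 + 2 \cdot 3\right) \frac{23 + 1}{2 \cdot 36} - 144 = 3 \left(1 + 6\right) \frac{1}{2} \cdot \frac{1}{36} \cdot 24 - 144 = 3 \cdot 7 \cdot \frac{1}{3} - 144 = 21 \cdot \frac{1}{3} - 144 = 7 - 144 = -137$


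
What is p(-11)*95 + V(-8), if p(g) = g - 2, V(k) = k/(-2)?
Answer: -1231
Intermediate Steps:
V(k) = -k/2 (V(k) = k*(-½) = -k/2)
p(g) = -2 + g
p(-11)*95 + V(-8) = (-2 - 11)*95 - ½*(-8) = -13*95 + 4 = -1235 + 4 = -1231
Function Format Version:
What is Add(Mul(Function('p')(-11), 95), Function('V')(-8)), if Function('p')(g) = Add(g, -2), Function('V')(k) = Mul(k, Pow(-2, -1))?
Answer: -1231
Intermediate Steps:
Function('V')(k) = Mul(Rational(-1, 2), k) (Function('V')(k) = Mul(k, Rational(-1, 2)) = Mul(Rational(-1, 2), k))
Function('p')(g) = Add(-2, g)
Add(Mul(Function('p')(-11), 95), Function('V')(-8)) = Add(Mul(Add(-2, -11), 95), Mul(Rational(-1, 2), -8)) = Add(Mul(-13, 95), 4) = Add(-1235, 4) = -1231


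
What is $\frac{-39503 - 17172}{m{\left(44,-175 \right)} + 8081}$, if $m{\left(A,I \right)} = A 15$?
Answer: $- \frac{56675}{8741} \approx -6.4838$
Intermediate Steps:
$m{\left(A,I \right)} = 15 A$
$\frac{-39503 - 17172}{m{\left(44,-175 \right)} + 8081} = \frac{-39503 - 17172}{15 \cdot 44 + 8081} = - \frac{56675}{660 + 8081} = - \frac{56675}{8741}$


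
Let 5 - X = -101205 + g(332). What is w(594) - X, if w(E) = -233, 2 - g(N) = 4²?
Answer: -101457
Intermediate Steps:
g(N) = -14 (g(N) = 2 - 1*4² = 2 - 1*16 = 2 - 16 = -14)
X = 101224 (X = 5 - (-101205 - 14) = 5 - 1*(-101219) = 5 + 101219 = 101224)
w(594) - X = -233 - 1*101224 = -233 - 101224 = -101457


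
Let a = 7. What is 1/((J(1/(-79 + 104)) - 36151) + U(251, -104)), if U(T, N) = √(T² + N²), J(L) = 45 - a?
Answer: -36113/1304074952 - √73817/1304074952 ≈ -2.7901e-5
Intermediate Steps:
J(L) = 38 (J(L) = 45 - 1*7 = 45 - 7 = 38)
U(T, N) = √(N² + T²)
1/((J(1/(-79 + 104)) - 36151) + U(251, -104)) = 1/((38 - 36151) + √((-104)² + 251²)) = 1/(-36113 + √(10816 + 63001)) = 1/(-36113 + √73817)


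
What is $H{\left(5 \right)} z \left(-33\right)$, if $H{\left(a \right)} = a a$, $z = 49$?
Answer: $-40425$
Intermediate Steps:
$H{\left(a \right)} = a^{2}$
$H{\left(5 \right)} z \left(-33\right) = 5^{2} \cdot 49 \left(-33\right) = 25 \cdot 49 \left(-33\right) = 1225 \left(-33\right) = -40425$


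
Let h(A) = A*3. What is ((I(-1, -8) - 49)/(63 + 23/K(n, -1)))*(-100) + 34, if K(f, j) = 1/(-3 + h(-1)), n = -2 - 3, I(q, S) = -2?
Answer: -34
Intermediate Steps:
n = -5
h(A) = 3*A
K(f, j) = -⅙ (K(f, j) = 1/(-3 + 3*(-1)) = 1/(-3 - 3) = 1/(-6) = -⅙)
((I(-1, -8) - 49)/(63 + 23/K(n, -1)))*(-100) + 34 = ((-2 - 49)/(63 + 23/(-⅙)))*(-100) + 34 = -51/(63 + 23*(-6))*(-100) + 34 = -51/(63 - 138)*(-100) + 34 = -51/(-75)*(-100) + 34 = -51*(-1/75)*(-100) + 34 = (17/25)*(-100) + 34 = -68 + 34 = -34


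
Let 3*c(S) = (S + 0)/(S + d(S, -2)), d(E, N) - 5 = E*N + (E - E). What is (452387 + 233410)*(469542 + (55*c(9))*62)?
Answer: 640513138293/2 ≈ 3.2026e+11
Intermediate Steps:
d(E, N) = 5 + E*N (d(E, N) = 5 + (E*N + (E - E)) = 5 + (E*N + 0) = 5 + E*N)
c(S) = S/(3*(5 - S)) (c(S) = ((S + 0)/(S + (5 + S*(-2))))/3 = (S/(S + (5 - 2*S)))/3 = (S/(5 - S))/3 = S/(3*(5 - S)))
(452387 + 233410)*(469542 + (55*c(9))*62) = (452387 + 233410)*(469542 + (55*((1/3)*9/(5 - 1*9)))*62) = 685797*(469542 + (55*((1/3)*9/(5 - 9)))*62) = 685797*(469542 + (55*((1/3)*9/(-4)))*62) = 685797*(469542 + (55*((1/3)*9*(-1/4)))*62) = 685797*(469542 + (55*(-3/4))*62) = 685797*(469542 - 165/4*62) = 685797*(469542 - 5115/2) = 685797*(933969/2) = 640513138293/2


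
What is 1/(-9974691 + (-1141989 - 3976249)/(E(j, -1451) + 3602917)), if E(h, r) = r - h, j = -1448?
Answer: -1801457/17968979483906 ≈ -1.0025e-7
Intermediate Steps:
1/(-9974691 + (-1141989 - 3976249)/(E(j, -1451) + 3602917)) = 1/(-9974691 + (-1141989 - 3976249)/((-1451 - 1*(-1448)) + 3602917)) = 1/(-9974691 - 5118238/((-1451 + 1448) + 3602917)) = 1/(-9974691 - 5118238/(-3 + 3602917)) = 1/(-9974691 - 5118238/3602914) = 1/(-9974691 - 5118238*1/3602914) = 1/(-9974691 - 2559119/1801457) = 1/(-17968979483906/1801457) = -1801457/17968979483906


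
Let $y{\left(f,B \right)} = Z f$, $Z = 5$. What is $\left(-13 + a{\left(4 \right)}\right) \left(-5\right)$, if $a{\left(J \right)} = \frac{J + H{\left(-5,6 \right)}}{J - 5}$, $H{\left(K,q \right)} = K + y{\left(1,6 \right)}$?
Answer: $85$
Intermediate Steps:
$y{\left(f,B \right)} = 5 f$
$H{\left(K,q \right)} = 5 + K$ ($H{\left(K,q \right)} = K + 5 \cdot 1 = K + 5 = 5 + K$)
$a{\left(J \right)} = \frac{J}{-5 + J}$ ($a{\left(J \right)} = \frac{J + \left(5 - 5\right)}{J - 5} = \frac{J + 0}{-5 + J} = \frac{J}{-5 + J}$)
$\left(-13 + a{\left(4 \right)}\right) \left(-5\right) = \left(-13 + \frac{4}{-5 + 4}\right) \left(-5\right) = \left(-13 + \frac{4}{-1}\right) \left(-5\right) = \left(-13 + 4 \left(-1\right)\right) \left(-5\right) = \left(-13 - 4\right) \left(-5\right) = \left(-17\right) \left(-5\right) = 85$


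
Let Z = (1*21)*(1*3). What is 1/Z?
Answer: 1/63 ≈ 0.015873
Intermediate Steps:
Z = 63 (Z = 21*3 = 63)
1/Z = 1/63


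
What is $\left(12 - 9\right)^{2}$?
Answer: $9$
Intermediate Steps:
$\left(12 - 9\right)^{2} = 3^{2} = 9$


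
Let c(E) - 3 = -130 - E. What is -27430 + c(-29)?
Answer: -27528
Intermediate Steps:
c(E) = -127 - E (c(E) = 3 + (-130 - E) = -127 - E)
-27430 + c(-29) = -27430 + (-127 - 1*(-29)) = -27430 + (-127 + 29) = -27430 - 98 = -27528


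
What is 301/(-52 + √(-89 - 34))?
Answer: -15652/2827 - 301*I*√123/2827 ≈ -5.5366 - 1.1808*I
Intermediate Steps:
301/(-52 + √(-89 - 34)) = 301/(-52 + √(-123)) = 301/(-52 + I*√123)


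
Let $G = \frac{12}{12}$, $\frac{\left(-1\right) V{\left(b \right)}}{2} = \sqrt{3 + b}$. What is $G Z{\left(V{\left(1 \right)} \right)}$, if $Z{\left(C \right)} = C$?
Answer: $-4$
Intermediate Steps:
$V{\left(b \right)} = - 2 \sqrt{3 + b}$
$G = 1$ ($G = 12 \cdot \frac{1}{12} = 1$)
$G Z{\left(V{\left(1 \right)} \right)} = 1 \left(- 2 \sqrt{3 + 1}\right) = 1 \left(- 2 \sqrt{4}\right) = 1 \left(\left(-2\right) 2\right) = 1 \left(-4\right) = -4$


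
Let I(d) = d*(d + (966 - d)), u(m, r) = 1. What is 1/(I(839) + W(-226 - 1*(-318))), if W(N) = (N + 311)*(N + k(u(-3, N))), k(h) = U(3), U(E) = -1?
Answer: 1/847147 ≈ 1.1804e-6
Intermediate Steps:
k(h) = -1
W(N) = (-1 + N)*(311 + N) (W(N) = (N + 311)*(N - 1) = (311 + N)*(-1 + N) = (-1 + N)*(311 + N))
I(d) = 966*d (I(d) = d*966 = 966*d)
1/(I(839) + W(-226 - 1*(-318))) = 1/(966*839 + (-311 + (-226 - 1*(-318))**2 + 310*(-226 - 1*(-318)))) = 1/(810474 + (-311 + (-226 + 318)**2 + 310*(-226 + 318))) = 1/(810474 + (-311 + 92**2 + 310*92)) = 1/(810474 + (-311 + 8464 + 28520)) = 1/(810474 + 36673) = 1/847147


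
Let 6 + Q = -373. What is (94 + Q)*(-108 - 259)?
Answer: 104595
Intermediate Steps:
Q = -379 (Q = -6 - 373 = -379)
(94 + Q)*(-108 - 259) = (94 - 379)*(-108 - 259) = -285*(-367) = 104595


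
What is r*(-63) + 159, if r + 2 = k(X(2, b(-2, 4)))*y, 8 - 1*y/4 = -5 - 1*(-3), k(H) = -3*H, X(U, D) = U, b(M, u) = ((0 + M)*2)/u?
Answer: 15405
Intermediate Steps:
b(M, u) = 2*M/u (b(M, u) = (M*2)/u = (2*M)/u = 2*M/u)
y = 40 (y = 32 - 4*(-5 - 1*(-3)) = 32 - 4*(-5 + 3) = 32 - 4*(-2) = 32 + 8 = 40)
r = -242 (r = -2 - 3*2*40 = -2 - 6*40 = -2 - 240 = -242)
r*(-63) + 159 = -242*(-63) + 159 = 15246 + 159 = 15405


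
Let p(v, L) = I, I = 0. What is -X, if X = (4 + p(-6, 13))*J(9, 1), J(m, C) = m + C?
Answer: -40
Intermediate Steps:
J(m, C) = C + m
p(v, L) = 0
X = 40 (X = (4 + 0)*(1 + 9) = 4*10 = 40)
-X = -1*40 = -40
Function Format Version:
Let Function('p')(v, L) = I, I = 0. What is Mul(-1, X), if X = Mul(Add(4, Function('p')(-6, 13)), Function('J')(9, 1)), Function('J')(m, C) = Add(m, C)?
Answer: -40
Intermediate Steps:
Function('J')(m, C) = Add(C, m)
Function('p')(v, L) = 0
X = 40 (X = Mul(Add(4, 0), Add(1, 9)) = Mul(4, 10) = 40)
Mul(-1, X) = Mul(-1, 40) = -40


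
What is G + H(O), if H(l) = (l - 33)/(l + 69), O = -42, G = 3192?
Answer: 28703/9 ≈ 3189.2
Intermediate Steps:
H(l) = (-33 + l)/(69 + l)
G + H(O) = 3192 + (-33 - 42)/(69 - 42) = 3192 - 75/27 = 3192 + (1/27)*(-75) = 3192 - 25/9 = 28703/9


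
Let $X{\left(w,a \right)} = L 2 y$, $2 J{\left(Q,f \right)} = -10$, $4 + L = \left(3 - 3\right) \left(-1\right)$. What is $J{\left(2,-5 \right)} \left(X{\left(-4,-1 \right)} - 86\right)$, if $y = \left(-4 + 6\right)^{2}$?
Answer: $590$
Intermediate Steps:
$L = -4$ ($L = -4 + \left(3 - 3\right) \left(-1\right) = -4 + 0 \left(-1\right) = -4 + 0 = -4$)
$y = 4$ ($y = 2^{2} = 4$)
$J{\left(Q,f \right)} = -5$ ($J{\left(Q,f \right)} = \frac{1}{2} \left(-10\right) = -5$)
$X{\left(w,a \right)} = -32$ ($X{\left(w,a \right)} = \left(-4\right) 2 \cdot 4 = \left(-8\right) 4 = -32$)
$J{\left(2,-5 \right)} \left(X{\left(-4,-1 \right)} - 86\right) = - 5 \left(-32 - 86\right) = \left(-5\right) \left(-118\right) = 590$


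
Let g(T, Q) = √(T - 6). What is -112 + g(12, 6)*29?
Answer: -112 + 29*√6 ≈ -40.965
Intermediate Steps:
g(T, Q) = √(-6 + T)
-112 + g(12, 6)*29 = -112 + √(-6 + 12)*29 = -112 + √6*29 = -112 + 29*√6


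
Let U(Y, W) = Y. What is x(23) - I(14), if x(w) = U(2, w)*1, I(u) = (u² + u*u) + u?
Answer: -404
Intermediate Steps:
I(u) = u + 2*u² (I(u) = (u² + u²) + u = 2*u² + u = u + 2*u²)
x(w) = 2 (x(w) = 2*1 = 2)
x(23) - I(14) = 2 - 14*(1 + 2*14) = 2 - 14*(1 + 28) = 2 - 14*29 = 2 - 1*406 = 2 - 406 = -404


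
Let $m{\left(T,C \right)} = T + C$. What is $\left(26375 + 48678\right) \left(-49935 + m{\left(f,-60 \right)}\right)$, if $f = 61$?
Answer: $-3747696502$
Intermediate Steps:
$m{\left(T,C \right)} = C + T$
$\left(26375 + 48678\right) \left(-49935 + m{\left(f,-60 \right)}\right) = \left(26375 + 48678\right) \left(-49935 + \left(-60 + 61\right)\right) = 75053 \left(-49935 + 1\right) = 75053 \left(-49934\right) = -3747696502$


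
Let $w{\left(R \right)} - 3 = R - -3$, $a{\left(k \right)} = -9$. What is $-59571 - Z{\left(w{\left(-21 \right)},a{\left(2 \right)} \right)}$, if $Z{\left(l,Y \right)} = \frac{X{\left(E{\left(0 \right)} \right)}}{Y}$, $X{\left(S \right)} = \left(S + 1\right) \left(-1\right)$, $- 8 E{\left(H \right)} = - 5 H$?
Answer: $- \frac{536140}{9} \approx -59571.0$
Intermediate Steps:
$w{\left(R \right)} = 6 + R$ ($w{\left(R \right)} = 3 + \left(R - -3\right) = 3 + \left(R + 3\right) = 3 + \left(3 + R\right) = 6 + R$)
$E{\left(H \right)} = \frac{5 H}{8}$ ($E{\left(H \right)} = - \frac{\left(-5\right) H}{8} = \frac{5 H}{8}$)
$X{\left(S \right)} = -1 - S$ ($X{\left(S \right)} = \left(1 + S\right) \left(-1\right) = -1 - S$)
$Z{\left(l,Y \right)} = - \frac{1}{Y}$ ($Z{\left(l,Y \right)} = \frac{-1 - \frac{5}{8} \cdot 0}{Y} = \frac{-1 - 0}{Y} = \frac{-1 + 0}{Y} = - \frac{1}{Y}$)
$-59571 - Z{\left(w{\left(-21 \right)},a{\left(2 \right)} \right)} = -59571 - - \frac{1}{-9} = -59571 - \left(-1\right) \left(- \frac{1}{9}\right) = -59571 - \frac{1}{9} = - \frac{536140}{9}$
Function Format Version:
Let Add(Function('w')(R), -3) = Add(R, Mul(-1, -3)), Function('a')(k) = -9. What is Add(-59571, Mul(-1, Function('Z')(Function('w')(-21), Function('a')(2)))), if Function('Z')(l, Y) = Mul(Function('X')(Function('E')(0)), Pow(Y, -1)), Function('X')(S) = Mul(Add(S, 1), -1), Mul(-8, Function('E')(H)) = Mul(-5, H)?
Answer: Rational(-536140, 9) ≈ -59571.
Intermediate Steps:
Function('w')(R) = Add(6, R) (Function('w')(R) = Add(3, Add(R, Mul(-1, -3))) = Add(3, Add(R, 3)) = Add(3, Add(3, R)) = Add(6, R))
Function('E')(H) = Mul(Rational(5, 8), H) (Function('E')(H) = Mul(Rational(-1, 8), Mul(-5, H)) = Mul(Rational(5, 8), H))
Function('X')(S) = Add(-1, Mul(-1, S)) (Function('X')(S) = Mul(Add(1, S), -1) = Add(-1, Mul(-1, S)))
Function('Z')(l, Y) = Mul(-1, Pow(Y, -1)) (Function('Z')(l, Y) = Mul(Add(-1, Mul(-1, Mul(Rational(5, 8), 0))), Pow(Y, -1)) = Mul(Add(-1, Mul(-1, 0)), Pow(Y, -1)) = Mul(Add(-1, 0), Pow(Y, -1)) = Mul(-1, Pow(Y, -1)))
Add(-59571, Mul(-1, Function('Z')(Function('w')(-21), Function('a')(2)))) = Add(-59571, Mul(-1, Mul(-1, Pow(-9, -1)))) = Add(-59571, Mul(-1, Mul(-1, Rational(-1, 9)))) = Add(-59571, Mul(-1, Rational(1, 9))) = Add(-59571, Rational(-1, 9)) = Rational(-536140, 9)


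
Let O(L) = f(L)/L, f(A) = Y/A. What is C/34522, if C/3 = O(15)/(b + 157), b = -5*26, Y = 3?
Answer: 1/23302350 ≈ 4.2914e-8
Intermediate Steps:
b = -130
f(A) = 3/A
O(L) = 3/L² (O(L) = (3/L)/L = 3/L²)
C = 1/675 (C = 3*((3/15²)/(-130 + 157)) = 3*((3*(1/225))/27) = 3*((1/75)*(1/27)) = 3*(1/2025) = 1/675 ≈ 0.0014815)
C/34522 = (1/675)/34522 = (1/675)*(1/34522) = 1/23302350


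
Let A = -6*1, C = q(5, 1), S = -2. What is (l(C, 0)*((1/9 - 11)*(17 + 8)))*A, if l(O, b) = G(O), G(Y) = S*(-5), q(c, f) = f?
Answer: 49000/3 ≈ 16333.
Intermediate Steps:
G(Y) = 10 (G(Y) = -2*(-5) = 10)
C = 1
l(O, b) = 10
A = -6
(l(C, 0)*((1/9 - 11)*(17 + 8)))*A = (10*((1/9 - 11)*(17 + 8)))*(-6) = (10*((1/9 - 11)*25))*(-6) = (10*(-98/9*25))*(-6) = (10*(-2450/9))*(-6) = -24500/9*(-6) = 49000/3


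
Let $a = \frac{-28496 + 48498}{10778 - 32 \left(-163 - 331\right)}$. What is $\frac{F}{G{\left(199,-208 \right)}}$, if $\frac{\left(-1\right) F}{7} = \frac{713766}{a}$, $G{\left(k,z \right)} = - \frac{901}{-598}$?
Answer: $- \frac{39717150759468}{9010901} \approx -4.4077 \cdot 10^{6}$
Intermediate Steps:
$G{\left(k,z \right)} = \frac{901}{598}$ ($G{\left(k,z \right)} = \left(-901\right) \left(- \frac{1}{598}\right) = \frac{901}{598}$)
$a = \frac{10001}{13293}$ ($a = \frac{20002}{10778 - -15808} = \frac{20002}{10778 + 15808} = \frac{20002}{26586} = 20002 \cdot \frac{1}{26586} = \frac{10001}{13293} \approx 0.75235$)
$F = - \frac{66416640066}{10001}$ ($F = - 7 \frac{713766}{\frac{10001}{13293}} = - 7 \cdot 713766 \cdot \frac{13293}{10001} = \left(-7\right) \frac{9488091438}{10001} = - \frac{66416640066}{10001} \approx -6.641 \cdot 10^{6}$)
$\frac{F}{G{\left(199,-208 \right)}} = - \frac{66416640066}{10001 \cdot \frac{901}{598}} = \left(- \frac{66416640066}{10001}\right) \frac{598}{901} = - \frac{39717150759468}{9010901}$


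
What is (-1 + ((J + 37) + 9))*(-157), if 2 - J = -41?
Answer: -13816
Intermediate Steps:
J = 43 (J = 2 - 1*(-41) = 2 + 41 = 43)
(-1 + ((J + 37) + 9))*(-157) = (-1 + ((43 + 37) + 9))*(-157) = (-1 + (80 + 9))*(-157) = (-1 + 89)*(-157) = 88*(-157) = -13816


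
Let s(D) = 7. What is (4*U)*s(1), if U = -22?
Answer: -616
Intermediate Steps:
(4*U)*s(1) = (4*(-22))*7 = -88*7 = -616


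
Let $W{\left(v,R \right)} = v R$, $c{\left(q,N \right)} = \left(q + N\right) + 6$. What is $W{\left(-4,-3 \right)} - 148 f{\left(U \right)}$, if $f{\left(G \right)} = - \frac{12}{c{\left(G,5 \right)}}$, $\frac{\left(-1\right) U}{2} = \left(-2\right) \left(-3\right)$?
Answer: $-1764$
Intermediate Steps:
$U = -12$ ($U = - 2 \left(\left(-2\right) \left(-3\right)\right) = \left(-2\right) 6 = -12$)
$c{\left(q,N \right)} = 6 + N + q$ ($c{\left(q,N \right)} = \left(N + q\right) + 6 = 6 + N + q$)
$W{\left(v,R \right)} = R v$
$f{\left(G \right)} = - \frac{12}{11 + G}$ ($f{\left(G \right)} = - \frac{12}{6 + 5 + G} = - \frac{12}{11 + G}$)
$W{\left(-4,-3 \right)} - 148 f{\left(U \right)} = \left(-3\right) \left(-4\right) - 148 \left(- \frac{12}{11 - 12}\right) = 12 - 148 \left(- \frac{12}{-1}\right) = 12 - 148 \left(\left(-12\right) \left(-1\right)\right) = 12 - 1776 = -1764$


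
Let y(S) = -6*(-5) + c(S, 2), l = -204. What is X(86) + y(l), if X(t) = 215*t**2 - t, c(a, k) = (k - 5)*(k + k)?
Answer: 1590072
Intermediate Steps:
c(a, k) = 2*k*(-5 + k) (c(a, k) = (-5 + k)*(2*k) = 2*k*(-5 + k))
X(t) = -t + 215*t**2
y(S) = 18 (y(S) = -6*(-5) + 2*2*(-5 + 2) = 30 + 2*2*(-3) = 30 - 12 = 18)
X(86) + y(l) = 86*(-1 + 215*86) + 18 = 86*(-1 + 18490) + 18 = 86*18489 + 18 = 1590054 + 18 = 1590072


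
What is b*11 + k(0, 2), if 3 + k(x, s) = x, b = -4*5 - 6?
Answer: -289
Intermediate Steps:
b = -26 (b = -20 - 6 = -26)
k(x, s) = -3 + x
b*11 + k(0, 2) = -26*11 + (-3 + 0) = -286 - 3 = -289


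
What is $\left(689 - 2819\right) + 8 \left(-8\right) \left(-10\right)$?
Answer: $-1490$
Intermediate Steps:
$\left(689 - 2819\right) + 8 \left(-8\right) \left(-10\right) = -2130 - -640 = -2130 + 640 = -1490$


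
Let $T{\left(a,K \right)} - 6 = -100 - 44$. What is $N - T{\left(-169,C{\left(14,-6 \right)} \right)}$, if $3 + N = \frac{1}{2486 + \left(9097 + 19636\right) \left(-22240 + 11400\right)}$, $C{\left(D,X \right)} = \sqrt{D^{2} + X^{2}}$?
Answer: $\frac{42047536589}{311463234} \approx 135.0$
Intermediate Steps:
$T{\left(a,K \right)} = -138$ ($T{\left(a,K \right)} = 6 - 144 = -138$)
$N = - \frac{934389703}{311463234}$ ($N = -3 + \frac{1}{2486 + \left(9097 + 19636\right) \left(-22240 + 11400\right)} = -3 + \frac{1}{2486 + 28733 \left(-10840\right)} = -3 + \frac{1}{2486 - 311465720} = -3 + \frac{1}{-311463234} = -3 - \frac{1}{311463234} = - \frac{934389703}{311463234} \approx -3.0$)
$N - T{\left(-169,C{\left(14,-6 \right)} \right)} = - \frac{934389703}{311463234} - -138 = - \frac{934389703}{311463234} + 138 = \frac{42047536589}{311463234}$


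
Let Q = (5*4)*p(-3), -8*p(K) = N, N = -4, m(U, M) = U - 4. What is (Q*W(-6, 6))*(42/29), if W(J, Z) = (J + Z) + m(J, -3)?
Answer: -4200/29 ≈ -144.83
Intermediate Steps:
m(U, M) = -4 + U
p(K) = ½ (p(K) = -⅛*(-4) = ½)
W(J, Z) = -4 + Z + 2*J (W(J, Z) = (J + Z) + (-4 + J) = -4 + Z + 2*J)
Q = 10 (Q = (5*4)*(½) = 20*(½) = 10)
(Q*W(-6, 6))*(42/29) = (10*(-4 + 6 + 2*(-6)))*(42/29) = (10*(-4 + 6 - 12))*(42*(1/29)) = (10*(-10))*(42/29) = -100*42/29 = -4200/29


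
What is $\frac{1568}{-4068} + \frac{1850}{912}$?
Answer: $\frac{253991}{154584} \approx 1.6431$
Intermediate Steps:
$\frac{1568}{-4068} + \frac{1850}{912} = 1568 \left(- \frac{1}{4068}\right) + 1850 \cdot \frac{1}{912} = - \frac{392}{1017} + \frac{925}{456} = \frac{253991}{154584}$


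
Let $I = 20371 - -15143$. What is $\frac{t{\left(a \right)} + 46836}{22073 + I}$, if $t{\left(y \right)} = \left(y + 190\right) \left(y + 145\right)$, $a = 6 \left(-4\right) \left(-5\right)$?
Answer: $\frac{128986}{57587} \approx 2.2398$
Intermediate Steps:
$I = 35514$ ($I = 20371 + 15143 = 35514$)
$a = 120$ ($a = \left(-24\right) \left(-5\right) = 120$)
$t{\left(y \right)} = \left(145 + y\right) \left(190 + y\right)$ ($t{\left(y \right)} = \left(190 + y\right) \left(145 + y\right) = \left(145 + y\right) \left(190 + y\right)$)
$\frac{t{\left(a \right)} + 46836}{22073 + I} = \frac{\left(27550 + 120^{2} + 335 \cdot 120\right) + 46836}{22073 + 35514} = \frac{\left(27550 + 14400 + 40200\right) + 46836}{57587} = \left(82150 + 46836\right) \frac{1}{57587} = 128986 \cdot \frac{1}{57587} = \frac{128986}{57587}$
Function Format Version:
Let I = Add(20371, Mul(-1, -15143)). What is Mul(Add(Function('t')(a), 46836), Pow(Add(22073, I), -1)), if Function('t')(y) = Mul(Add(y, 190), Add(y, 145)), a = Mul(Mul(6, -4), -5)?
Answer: Rational(128986, 57587) ≈ 2.2398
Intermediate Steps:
I = 35514 (I = Add(20371, 15143) = 35514)
a = 120 (a = Mul(-24, -5) = 120)
Function('t')(y) = Mul(Add(145, y), Add(190, y)) (Function('t')(y) = Mul(Add(190, y), Add(145, y)) = Mul(Add(145, y), Add(190, y)))
Mul(Add(Function('t')(a), 46836), Pow(Add(22073, I), -1)) = Mul(Add(Add(27550, Pow(120, 2), Mul(335, 120)), 46836), Pow(Add(22073, 35514), -1)) = Mul(Add(Add(27550, 14400, 40200), 46836), Pow(57587, -1)) = Mul(Add(82150, 46836), Rational(1, 57587)) = Mul(128986, Rational(1, 57587)) = Rational(128986, 57587)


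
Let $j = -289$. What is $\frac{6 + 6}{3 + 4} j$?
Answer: $- \frac{3468}{7} \approx -495.43$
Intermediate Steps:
$\frac{6 + 6}{3 + 4} j = \frac{6 + 6}{3 + 4} \left(-289\right) = \frac{12}{7} \left(-289\right) = - \frac{3468}{7}$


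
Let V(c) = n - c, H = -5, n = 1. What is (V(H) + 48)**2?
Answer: 2916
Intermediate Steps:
V(c) = 1 - c
(V(H) + 48)**2 = ((1 - 1*(-5)) + 48)**2 = ((1 + 5) + 48)**2 = (6 + 48)**2 = 54**2 = 2916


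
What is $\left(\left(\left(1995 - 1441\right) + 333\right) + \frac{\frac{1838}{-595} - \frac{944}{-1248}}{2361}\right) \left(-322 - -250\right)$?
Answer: $- \frac{388768154444}{6087445} \approx -63864.0$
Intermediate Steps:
$\left(\left(\left(1995 - 1441\right) + 333\right) + \frac{\frac{1838}{-595} - \frac{944}{-1248}}{2361}\right) \left(-322 - -250\right) = \left(\left(\left(1995 - 1441\right) + 333\right) + \left(1838 \left(- \frac{1}{595}\right) - - \frac{59}{78}\right) \frac{1}{2361}\right) \left(-322 + 250\right) = \left(\left(554 + 333\right) + \left(- \frac{1838}{595} + \frac{59}{78}\right) \frac{1}{2361}\right) \left(-72\right) = \left(887 - \frac{108259}{109574010}\right) \left(-72\right) = \frac{97192038611}{109574010} \left(-72\right) = - \frac{388768154444}{6087445}$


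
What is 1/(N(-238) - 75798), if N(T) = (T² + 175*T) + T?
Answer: -1/61042 ≈ -1.6382e-5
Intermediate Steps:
N(T) = T² + 176*T
1/(N(-238) - 75798) = 1/(-238*(176 - 238) - 75798) = 1/(-238*(-62) - 75798) = 1/(14756 - 75798) = 1/(-61042) = -1/61042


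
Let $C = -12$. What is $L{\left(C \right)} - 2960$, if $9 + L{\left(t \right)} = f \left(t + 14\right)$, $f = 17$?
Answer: $-2935$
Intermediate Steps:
$L{\left(t \right)} = 229 + 17 t$ ($L{\left(t \right)} = -9 + 17 \left(t + 14\right) = -9 + 17 \left(14 + t\right) = -9 + \left(238 + 17 t\right) = 229 + 17 t$)
$L{\left(C \right)} - 2960 = \left(229 + 17 \left(-12\right)\right) - 2960 = \left(229 - 204\right) - 2960 = 25 - 2960 = -2935$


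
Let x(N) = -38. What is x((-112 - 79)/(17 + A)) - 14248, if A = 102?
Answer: -14286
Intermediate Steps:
x((-112 - 79)/(17 + A)) - 14248 = -38 - 14248 = -14286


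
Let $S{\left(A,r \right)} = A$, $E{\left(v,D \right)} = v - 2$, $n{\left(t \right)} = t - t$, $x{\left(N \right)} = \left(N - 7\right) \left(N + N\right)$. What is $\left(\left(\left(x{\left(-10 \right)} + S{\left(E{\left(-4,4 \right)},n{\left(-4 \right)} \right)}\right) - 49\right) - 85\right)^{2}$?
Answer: $40000$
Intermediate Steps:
$x{\left(N \right)} = 2 N \left(-7 + N\right)$ ($x{\left(N \right)} = \left(-7 + N\right) 2 N = 2 N \left(-7 + N\right)$)
$n{\left(t \right)} = 0$
$E{\left(v,D \right)} = -2 + v$
$\left(\left(\left(x{\left(-10 \right)} + S{\left(E{\left(-4,4 \right)},n{\left(-4 \right)} \right)}\right) - 49\right) - 85\right)^{2} = \left(\left(\left(2 \left(-10\right) \left(-7 - 10\right) - 6\right) - 49\right) - 85\right)^{2} = \left(\left(\left(2 \left(-10\right) \left(-17\right) - 6\right) - 49\right) - 85\right)^{2} = \left(\left(\left(340 - 6\right) - 49\right) - 85\right)^{2} = \left(\left(334 - 49\right) - 85\right)^{2} = \left(285 - 85\right)^{2} = 200^{2} = 40000$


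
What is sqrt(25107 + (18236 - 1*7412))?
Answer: sqrt(35931) ≈ 189.55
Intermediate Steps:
sqrt(25107 + (18236 - 1*7412)) = sqrt(25107 + (18236 - 7412)) = sqrt(25107 + 10824) = sqrt(35931)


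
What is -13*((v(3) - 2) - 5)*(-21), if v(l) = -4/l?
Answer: -2275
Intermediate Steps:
-13*((v(3) - 2) - 5)*(-21) = -13*((-4/3 - 2) - 5)*(-21) = -13*(-10/3 - 5)*(-21) = -13*(-25/3)*(-21) = (325/3)*(-21) = -2275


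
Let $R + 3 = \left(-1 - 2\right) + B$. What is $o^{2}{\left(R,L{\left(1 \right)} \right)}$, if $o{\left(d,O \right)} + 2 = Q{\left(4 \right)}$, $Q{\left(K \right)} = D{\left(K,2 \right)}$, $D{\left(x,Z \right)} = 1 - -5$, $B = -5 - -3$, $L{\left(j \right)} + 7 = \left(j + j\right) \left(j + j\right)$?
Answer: $16$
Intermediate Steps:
$L{\left(j \right)} = -7 + 4 j^{2}$ ($L{\left(j \right)} = -7 + \left(j + j\right) \left(j + j\right) = -7 + 2 j 2 j = -7 + 4 j^{2}$)
$B = -2$ ($B = -5 + 3 = -2$)
$D{\left(x,Z \right)} = 6$ ($D{\left(x,Z \right)} = 1 + 5 = 6$)
$R = -8$ ($R = -3 - 5 = -8$)
$Q{\left(K \right)} = 6$
$o{\left(d,O \right)} = 4$ ($o{\left(d,O \right)} = -2 + 6 = 4$)
$o^{2}{\left(R,L{\left(1 \right)} \right)} = 4^{2} = 16$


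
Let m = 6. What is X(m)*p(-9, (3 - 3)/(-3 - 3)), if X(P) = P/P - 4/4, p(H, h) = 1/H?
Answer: 0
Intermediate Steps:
X(P) = 0 (X(P) = 1 - 4*¼ = 1 - 1 = 0)
X(m)*p(-9, (3 - 3)/(-3 - 3)) = 0/(-9) = 0*(-⅑) = 0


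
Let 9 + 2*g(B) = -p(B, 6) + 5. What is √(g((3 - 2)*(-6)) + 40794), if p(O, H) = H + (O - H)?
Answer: √40795 ≈ 201.98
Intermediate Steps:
p(O, H) = O
g(B) = -2 - B/2 (g(B) = -9/2 + (-B + 5)/2 = -9/2 + (5 - B)/2 = -9/2 + (5/2 - B/2) = -2 - B/2)
√(g((3 - 2)*(-6)) + 40794) = √((-2 - (3 - 2)*(-6)/2) + 40794) = √((-2 - (-6)/2) + 40794) = √((-2 - ½*(-6)) + 40794) = √((-2 + 3) + 40794) = √(1 + 40794) = √40795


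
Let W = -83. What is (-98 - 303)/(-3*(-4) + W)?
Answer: 401/71 ≈ 5.6479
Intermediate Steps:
(-98 - 303)/(-3*(-4) + W) = (-98 - 303)/(-3*(-4) - 83) = -401/(12 - 83) = -401/(-71) = -401*(-1/71) = 401/71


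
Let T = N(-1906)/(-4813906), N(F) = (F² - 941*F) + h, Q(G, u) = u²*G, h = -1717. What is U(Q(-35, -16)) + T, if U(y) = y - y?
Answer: -5424665/4813906 ≈ -1.1269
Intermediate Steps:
Q(G, u) = G*u²
U(y) = 0
N(F) = -1717 + F² - 941*F (N(F) = (F² - 941*F) - 1717 = -1717 + F² - 941*F)
T = -5424665/4813906 (T = (-1717 + (-1906)² - 941*(-1906))/(-4813906) = (-1717 + 3632836 + 1793546)*(-1/4813906) = 5424665*(-1/4813906) = -5424665/4813906 ≈ -1.1269)
U(Q(-35, -16)) + T = 0 - 5424665/4813906 = -5424665/4813906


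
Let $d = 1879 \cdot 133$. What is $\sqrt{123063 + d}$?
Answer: $\sqrt{372970} \approx 610.71$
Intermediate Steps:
$d = 249907$
$\sqrt{123063 + d} = \sqrt{123063 + 249907} = \sqrt{372970}$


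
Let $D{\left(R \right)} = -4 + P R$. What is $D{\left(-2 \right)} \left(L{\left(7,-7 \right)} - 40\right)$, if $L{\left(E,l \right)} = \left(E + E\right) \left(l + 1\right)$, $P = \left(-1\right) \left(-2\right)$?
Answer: $992$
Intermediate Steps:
$P = 2$
$L{\left(E,l \right)} = 2 E \left(1 + l\right)$
$D{\left(R \right)} = -4 + 2 R$
$D{\left(-2 \right)} \left(L{\left(7,-7 \right)} - 40\right) = \left(-4 + 2 \left(-2\right)\right) \left(2 \cdot 7 \left(1 - 7\right) - 40\right) = \left(-4 - 4\right) \left(2 \cdot 7 \left(-6\right) - 40\right) = - 8 \left(-84 - 40\right) = \left(-8\right) \left(-124\right) = 992$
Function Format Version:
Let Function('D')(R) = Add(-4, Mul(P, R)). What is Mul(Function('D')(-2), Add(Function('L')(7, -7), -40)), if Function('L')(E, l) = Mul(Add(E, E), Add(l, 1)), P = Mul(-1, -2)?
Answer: 992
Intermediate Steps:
P = 2
Function('L')(E, l) = Mul(2, E, Add(1, l)) (Function('L')(E, l) = Mul(Mul(2, E), Add(1, l)) = Mul(2, E, Add(1, l)))
Function('D')(R) = Add(-4, Mul(2, R))
Mul(Function('D')(-2), Add(Function('L')(7, -7), -40)) = Mul(Add(-4, Mul(2, -2)), Add(Mul(2, 7, Add(1, -7)), -40)) = Mul(Add(-4, -4), Add(Mul(2, 7, -6), -40)) = Mul(-8, Add(-84, -40)) = Mul(-8, -124) = 992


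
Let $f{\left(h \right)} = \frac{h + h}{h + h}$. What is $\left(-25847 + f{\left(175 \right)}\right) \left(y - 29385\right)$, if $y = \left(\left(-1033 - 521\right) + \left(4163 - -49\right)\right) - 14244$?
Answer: $1058936466$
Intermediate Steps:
$f{\left(h \right)} = 1$ ($f{\left(h \right)} = \frac{2 h}{2 h} = 2 h \frac{1}{2 h} = 1$)
$y = -11586$ ($y = \left(\left(-1033 - 521\right) + \left(4163 + 49\right)\right) - 14244 = \left(-1554 + 4212\right) - 14244 = 2658 - 14244 = -11586$)
$\left(-25847 + f{\left(175 \right)}\right) \left(y - 29385\right) = \left(-25847 + 1\right) \left(-11586 - 29385\right) = \left(-25846\right) \left(-40971\right) = 1058936466$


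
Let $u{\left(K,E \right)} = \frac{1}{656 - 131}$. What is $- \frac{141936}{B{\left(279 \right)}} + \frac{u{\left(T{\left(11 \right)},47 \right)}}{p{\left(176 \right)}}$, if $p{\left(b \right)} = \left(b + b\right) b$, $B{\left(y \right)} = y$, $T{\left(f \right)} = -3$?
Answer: $- \frac{170979259723}{336089600} \approx -508.73$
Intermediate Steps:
$u{\left(K,E \right)} = \frac{1}{525}$
$p{\left(b \right)} = 2 b^{2}$ ($p{\left(b \right)} = 2 b b = 2 b^{2}$)
$- \frac{141936}{B{\left(279 \right)}} + \frac{u{\left(T{\left(11 \right)},47 \right)}}{p{\left(176 \right)}} = - \frac{141936}{279} + \frac{1}{525 \cdot 2 \cdot 176^{2}} = \left(-141936\right) \frac{1}{279} + \frac{1}{525 \cdot 2 \cdot 30976} = - \frac{47312}{93} + \frac{1}{525 \cdot 61952} = - \frac{47312}{93} + \frac{1}{525} \cdot \frac{1}{61952} = - \frac{47312}{93} + \frac{1}{32524800} = - \frac{170979259723}{336089600}$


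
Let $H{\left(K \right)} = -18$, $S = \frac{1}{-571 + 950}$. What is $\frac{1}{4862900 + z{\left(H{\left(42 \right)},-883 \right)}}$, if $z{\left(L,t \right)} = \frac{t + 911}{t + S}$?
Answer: $\frac{11952}{58121380421} \approx 2.0564 \cdot 10^{-7}$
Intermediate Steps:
$S = \frac{1}{379} \approx 0.0026385$
$z{\left(L,t \right)} = \frac{911 + t}{\frac{1}{379} + t}$ ($z{\left(L,t \right)} = \frac{t + 911}{t + \frac{1}{379}} = \frac{911 + t}{\frac{1}{379} + t}$)
$\frac{1}{4862900 + z{\left(H{\left(42 \right)},-883 \right)}} = \frac{1}{4862900 + \frac{379 \left(911 - 883\right)}{1 + 379 \left(-883\right)}} = \frac{1}{4862900 + 379 \frac{1}{1 - 334657} \cdot 28} = \frac{1}{4862900 + 379 \frac{1}{-334656} \cdot 28} = \frac{1}{4862900 + 379 \left(- \frac{1}{334656}\right) 28} = \frac{1}{4862900 - \frac{379}{11952}} = \frac{1}{\frac{58121380421}{11952}} = \frac{11952}{58121380421}$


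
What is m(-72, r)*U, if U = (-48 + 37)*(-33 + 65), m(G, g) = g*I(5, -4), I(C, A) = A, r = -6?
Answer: -8448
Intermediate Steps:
m(G, g) = -4*g (m(G, g) = g*(-4) = -4*g)
U = -352 (U = -11*32 = -352)
m(-72, r)*U = -4*(-6)*(-352) = 24*(-352) = -8448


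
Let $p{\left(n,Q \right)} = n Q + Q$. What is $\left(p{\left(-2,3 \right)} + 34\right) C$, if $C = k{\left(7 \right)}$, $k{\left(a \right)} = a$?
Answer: $217$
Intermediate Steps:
$p{\left(n,Q \right)} = Q + Q n$ ($p{\left(n,Q \right)} = Q n + Q = Q + Q n$)
$C = 7$
$\left(p{\left(-2,3 \right)} + 34\right) C = \left(3 \left(1 - 2\right) + 34\right) 7 = \left(3 \left(-1\right) + 34\right) 7 = \left(-3 + 34\right) 7 = 31 \cdot 7 = 217$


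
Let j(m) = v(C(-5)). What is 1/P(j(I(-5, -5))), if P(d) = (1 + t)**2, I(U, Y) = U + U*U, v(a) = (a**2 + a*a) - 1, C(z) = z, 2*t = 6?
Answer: 1/16 ≈ 0.062500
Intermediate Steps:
t = 3 (t = (1/2)*6 = 3)
v(a) = -1 + 2*a**2 (v(a) = (a**2 + a**2) - 1 = 2*a**2 - 1 = -1 + 2*a**2)
I(U, Y) = U + U**2
j(m) = 49 (j(m) = -1 + 2*(-5)**2 = -1 + 2*25 = -1 + 50 = 49)
P(d) = 16 (P(d) = (1 + 3)**2 = 4**2 = 16)
1/P(j(I(-5, -5))) = 1/16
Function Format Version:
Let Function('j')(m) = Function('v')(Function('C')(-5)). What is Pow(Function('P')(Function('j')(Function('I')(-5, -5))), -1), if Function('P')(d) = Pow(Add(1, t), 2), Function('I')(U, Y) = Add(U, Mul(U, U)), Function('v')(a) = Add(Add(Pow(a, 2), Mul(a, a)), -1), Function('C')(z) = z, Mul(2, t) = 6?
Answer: Rational(1, 16) ≈ 0.062500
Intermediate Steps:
t = 3 (t = Mul(Rational(1, 2), 6) = 3)
Function('v')(a) = Add(-1, Mul(2, Pow(a, 2))) (Function('v')(a) = Add(Add(Pow(a, 2), Pow(a, 2)), -1) = Add(Mul(2, Pow(a, 2)), -1) = Add(-1, Mul(2, Pow(a, 2))))
Function('I')(U, Y) = Add(U, Pow(U, 2))
Function('j')(m) = 49 (Function('j')(m) = Add(-1, Mul(2, Pow(-5, 2))) = Add(-1, Mul(2, 25)) = Add(-1, 50) = 49)
Function('P')(d) = 16 (Function('P')(d) = Pow(Add(1, 3), 2) = Pow(4, 2) = 16)
Pow(Function('P')(Function('j')(Function('I')(-5, -5))), -1) = Pow(16, -1) = Rational(1, 16)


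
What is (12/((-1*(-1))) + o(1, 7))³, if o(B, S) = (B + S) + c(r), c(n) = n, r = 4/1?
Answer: 13824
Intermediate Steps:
r = 4 (r = 4*1 = 4)
o(B, S) = 4 + B + S (o(B, S) = (B + S) + 4 = 4 + B + S)
(12/((-1*(-1))) + o(1, 7))³ = (12/((-1*(-1))) + (4 + 1 + 7))³ = (12/1 + 12)³ = (12*1 + 12)³ = (12 + 12)³ = 24³ = 13824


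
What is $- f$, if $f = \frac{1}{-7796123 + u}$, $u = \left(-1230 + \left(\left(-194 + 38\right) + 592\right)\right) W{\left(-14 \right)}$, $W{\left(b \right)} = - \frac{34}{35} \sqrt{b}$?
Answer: $\frac{1364321525}{10636419878015607} + \frac{134980 i \sqrt{14}}{10636419878015607} \approx 1.2827 \cdot 10^{-7} + 4.7483 \cdot 10^{-11} i$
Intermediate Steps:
$W{\left(b \right)} = - \frac{34 \sqrt{b}}{35}$ ($W{\left(b \right)} = \left(-34\right) \frac{1}{35} \sqrt{b} = - \frac{34 \sqrt{b}}{35}$)
$u = \frac{26996 i \sqrt{14}}{35}$ ($u = \left(-1230 + \left(\left(-194 + 38\right) + 592\right)\right) \left(- \frac{34 \sqrt{-14}}{35}\right) = \left(-1230 + \left(-156 + 592\right)\right) \left(- \frac{34 i \sqrt{14}}{35}\right) = \left(-1230 + 436\right) \left(- \frac{34 i \sqrt{14}}{35}\right) = - 794 \left(- \frac{34 i \sqrt{14}}{35}\right) = \frac{26996 i \sqrt{14}}{35} \approx 2886.0 i$)
$f = \frac{1}{-7796123 + \frac{26996 i \sqrt{14}}{35}} \approx -1.2827 \cdot 10^{-7} - 4.75 \cdot 10^{-11} i$
$- f = - (- \frac{1364321525}{10636419878015607} - \frac{134980 i \sqrt{14}}{10636419878015607}) = \frac{1364321525}{10636419878015607} + \frac{134980 i \sqrt{14}}{10636419878015607}$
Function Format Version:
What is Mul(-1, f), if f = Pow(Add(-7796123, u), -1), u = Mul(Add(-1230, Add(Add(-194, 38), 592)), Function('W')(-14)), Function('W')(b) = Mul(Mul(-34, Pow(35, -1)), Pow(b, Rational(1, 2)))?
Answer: Add(Rational(1364321525, 10636419878015607), Mul(Rational(134980, 10636419878015607), I, Pow(14, Rational(1, 2)))) ≈ Add(1.2827e-7, Mul(4.7483e-11, I))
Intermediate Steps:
Function('W')(b) = Mul(Rational(-34, 35), Pow(b, Rational(1, 2))) (Function('W')(b) = Mul(Mul(-34, Rational(1, 35)), Pow(b, Rational(1, 2))) = Mul(Rational(-34, 35), Pow(b, Rational(1, 2))))
u = Mul(Rational(26996, 35), I, Pow(14, Rational(1, 2))) (u = Mul(Add(-1230, Add(Add(-194, 38), 592)), Mul(Rational(-34, 35), Pow(-14, Rational(1, 2)))) = Mul(Add(-1230, Add(-156, 592)), Mul(Rational(-34, 35), Mul(I, Pow(14, Rational(1, 2))))) = Mul(Add(-1230, 436), Mul(Rational(-34, 35), I, Pow(14, Rational(1, 2)))) = Mul(-794, Mul(Rational(-34, 35), I, Pow(14, Rational(1, 2)))) = Mul(Rational(26996, 35), I, Pow(14, Rational(1, 2))) ≈ Mul(2886.0, I))
f = Pow(Add(-7796123, Mul(Rational(26996, 35), I, Pow(14, Rational(1, 2)))), -1) ≈ Add(-1.2827e-7, Mul(-4.75e-11, I))
Mul(-1, f) = Mul(-1, Add(Rational(-1364321525, 10636419878015607), Mul(Rational(-134980, 10636419878015607), I, Pow(14, Rational(1, 2))))) = Add(Rational(1364321525, 10636419878015607), Mul(Rational(134980, 10636419878015607), I, Pow(14, Rational(1, 2))))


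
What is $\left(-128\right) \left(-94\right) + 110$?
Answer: $12142$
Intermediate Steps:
$\left(-128\right) \left(-94\right) + 110 = 12032 + 110 = 12142$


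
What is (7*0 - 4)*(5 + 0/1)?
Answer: -20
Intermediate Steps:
(7*0 - 4)*(5 + 0/1) = (0 - 4)*(5 + 1*0) = -4*(5 + 0) = -4*5 = -20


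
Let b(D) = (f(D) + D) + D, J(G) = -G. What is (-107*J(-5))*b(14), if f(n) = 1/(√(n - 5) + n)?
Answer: -255195/17 ≈ -15011.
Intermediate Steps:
f(n) = 1/(n + √(-5 + n)) (f(n) = 1/(√(-5 + n) + n) = 1/(n + √(-5 + n)))
b(D) = 1/(D + √(-5 + D)) + 2*D (b(D) = (1/(D + √(-5 + D)) + D) + D = (D + 1/(D + √(-5 + D))) + D = 1/(D + √(-5 + D)) + 2*D)
(-107*J(-5))*b(14) = (-(-107)*(-5))*(1/(14 + √(-5 + 14)) + 2*14) = (-107*5)*(1/(14 + √9) + 28) = -535*(1/(14 + 3) + 28) = -535*(1/17 + 28) = -535*477/17 = -255195/17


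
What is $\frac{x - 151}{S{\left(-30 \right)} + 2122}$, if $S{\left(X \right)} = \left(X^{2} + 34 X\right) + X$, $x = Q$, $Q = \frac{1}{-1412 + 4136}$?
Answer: $- \frac{411323}{5371728} \approx -0.076572$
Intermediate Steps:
$Q = \frac{1}{2724} \approx 0.00036711$
$x = \frac{1}{2724} \approx 0.00036711$
$S{\left(X \right)} = X^{2} + 35 X$
$\frac{x - 151}{S{\left(-30 \right)} + 2122} = \frac{\frac{1}{2724} - 151}{- 30 \left(35 - 30\right) + 2122} = - \frac{411323}{2724 \left(\left(-30\right) 5 + 2122\right)} = - \frac{411323}{2724 \left(-150 + 2122\right)} = - \frac{411323}{2724 \cdot 1972} = \left(- \frac{411323}{2724}\right) \frac{1}{1972} = - \frac{411323}{5371728}$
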